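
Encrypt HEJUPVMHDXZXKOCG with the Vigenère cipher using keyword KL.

Repeat the key across the message: KLKLKLKLKLKLKLKL
H(7)+K(10): 17 → R
E(4)+L(11): 15 → P
J(9)+K(10): 19 → T
U(20)+L(11): 31≡5 → F
P(15)+K(10): 25 → Z
V(21)+L(11): 32≡6 → G
M(12)+K(10): 22 → W
H(7)+L(11): 18 → S
D(3)+K(10): 13 → N
X(23)+L(11): 34≡8 → I
Z(25)+K(10): 35≡9 → J
X(23)+L(11): 34≡8 → I
K(10)+K(10): 20 → U
O(14)+L(11): 25 → Z
C(2)+K(10): 12 → M
G(6)+L(11): 17 → R

RPTFZGWSNIJIUZMR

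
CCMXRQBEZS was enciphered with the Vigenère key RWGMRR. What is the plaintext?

LGGLAZKITG

Repeat the key across the ciphertext: RWGMRRRWGM
C(2)−R(17): -15≡11 → L
C(2)−W(22): -20≡6 → G
M(12)−G(6): 6 → G
X(23)−M(12): 11 → L
R(17)−R(17): 0 → A
Q(16)−R(17): -1≡25 → Z
B(1)−R(17): -16≡10 → K
E(4)−W(22): -18≡8 → I
Z(25)−G(6): 19 → T
S(18)−M(12): 6 → G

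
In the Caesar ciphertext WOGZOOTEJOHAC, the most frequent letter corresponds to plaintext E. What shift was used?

The most frequent ciphertext letter is O (appears 4 times).
O is position 14; E is position 4.
Shift = 10.

10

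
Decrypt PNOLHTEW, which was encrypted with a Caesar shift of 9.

P(15): 15−9=6 → G
N(13): 13−9=4 → E
O(14): 14−9=5 → F
L(11): 11−9=2 → C
H(7): 7−9=-2≡24 → Y
T(19): 19−9=10 → K
E(4): 4−9=-5≡21 → V
W(22): 22−9=13 → N

GEFCYKVN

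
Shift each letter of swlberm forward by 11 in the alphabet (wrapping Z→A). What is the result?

s(18): 18+11=29≡3 → d
w(22): 22+11=33≡7 → h
l(11): 11+11=22 → w
b(1): 1+11=12 → m
e(4): 4+11=15 → p
r(17): 17+11=28≡2 → c
m(12): 12+11=23 → x

dhwmpcx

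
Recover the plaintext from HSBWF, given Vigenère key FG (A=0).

CMWQA

Repeat the key across the ciphertext: FGFGF
H(7)−F(5): 2 → C
S(18)−G(6): 12 → M
B(1)−F(5): -4≡22 → W
W(22)−G(6): 16 → Q
F(5)−F(5): 0 → A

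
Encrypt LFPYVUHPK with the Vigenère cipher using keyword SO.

Repeat the key across the message: SOSOSOSOS
L(11)+S(18): 29≡3 → D
F(5)+O(14): 19 → T
P(15)+S(18): 33≡7 → H
Y(24)+O(14): 38≡12 → M
V(21)+S(18): 39≡13 → N
U(20)+O(14): 34≡8 → I
H(7)+S(18): 25 → Z
P(15)+O(14): 29≡3 → D
K(10)+S(18): 28≡2 → C

DTHMNIZDC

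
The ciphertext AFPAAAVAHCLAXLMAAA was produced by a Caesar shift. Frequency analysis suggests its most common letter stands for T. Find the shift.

7

The most frequent ciphertext letter is A (appears 9 times).
A is position 0; T is position 19.
Shift = -19≡7.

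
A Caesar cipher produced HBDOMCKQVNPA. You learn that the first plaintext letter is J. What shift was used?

From the crib: H(7)−J(9)=-2≡24, so the shift is 24.

24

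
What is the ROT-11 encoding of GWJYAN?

G(6): 6+11=17 → R
W(22): 22+11=33≡7 → H
J(9): 9+11=20 → U
Y(24): 24+11=35≡9 → J
A(0): 0+11=11 → L
N(13): 13+11=24 → Y

RHUJLY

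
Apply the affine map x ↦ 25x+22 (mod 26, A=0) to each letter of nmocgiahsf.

n(13): 25·13+22=347≡9 → j
m(12): 25·12+22=322≡10 → k
o(14): 25·14+22=372≡8 → i
c(2): 25·2+22=72≡20 → u
g(6): 25·6+22=172≡16 → q
i(8): 25·8+22=222≡14 → o
a(0): 25·0+22=22 → w
h(7): 25·7+22=197≡15 → p
s(18): 25·18+22=472≡4 → e
f(5): 25·5+22=147≡17 → r

jkiuqowper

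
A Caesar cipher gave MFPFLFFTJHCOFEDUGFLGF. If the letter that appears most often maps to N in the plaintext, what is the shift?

The most frequent ciphertext letter is F (appears 7 times).
F is position 5; N is position 13.
Shift = -8≡18.

18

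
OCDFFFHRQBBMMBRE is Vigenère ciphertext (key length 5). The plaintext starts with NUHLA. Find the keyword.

Subtract each crib letter from the matching ciphertext letter (mod 26):
O(14)−N(13)=1 → B
C(2)−U(20)=-18≡8 → I
D(3)−H(7)=-4≡22 → W
F(5)−L(11)=-6≡20 → U
F(5)−A(0)=5 → F

BIWUF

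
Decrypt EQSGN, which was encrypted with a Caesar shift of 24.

E(4): 4−24=-20≡6 → G
Q(16): 16−24=-8≡18 → S
S(18): 18−24=-6≡20 → U
G(6): 6−24=-18≡8 → I
N(13): 13−24=-11≡15 → P

GSUIP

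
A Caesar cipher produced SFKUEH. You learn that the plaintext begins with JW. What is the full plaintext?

From the crib: S(18)−J(9)=9, so the shift is 9.
Subtract 9 from each ciphertext letter:
S(18): 18−9=9 → J
F(5): 5−9=-4≡22 → W
K(10): 10−9=1 → B
U(20): 20−9=11 → L
E(4): 4−9=-5≡21 → V
H(7): 7−9=-2≡24 → Y

JWBLVY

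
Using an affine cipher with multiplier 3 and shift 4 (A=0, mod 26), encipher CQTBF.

KAJHT

C(2): 3·2+4=10 → K
Q(16): 3·16+4=52≡0 → A
T(19): 3·19+4=61≡9 → J
B(1): 3·1+4=7 → H
F(5): 3·5+4=19 → T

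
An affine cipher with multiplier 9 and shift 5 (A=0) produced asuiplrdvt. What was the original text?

The inverse of 9 mod 26 is 3, since 9·3=27≡1. Apply D(y)=3·(y−5) mod 26:
a(0): 3·(0−5)=-15≡11 → l
s(18): 3·(18−5)=39≡13 → n
u(20): 3·(20−5)=45≡19 → t
i(8): 3·(8−5)=9 → j
p(15): 3·(15−5)=30≡4 → e
l(11): 3·(11−5)=18 → s
r(17): 3·(17−5)=36≡10 → k
d(3): 3·(3−5)=-6≡20 → u
v(21): 3·(21−5)=48≡22 → w
t(19): 3·(19−5)=42≡16 → q

lntjeskuwq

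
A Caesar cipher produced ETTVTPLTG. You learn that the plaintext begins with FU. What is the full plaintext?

FUUWUQMUH

From the crib: E(4)−F(5)=-1≡25, so the shift is 25.
Subtract 25 from each ciphertext letter:
E(4): 4−25=-21≡5 → F
T(19): 19−25=-6≡20 → U
T(19): 19−25=-6≡20 → U
V(21): 21−25=-4≡22 → W
T(19): 19−25=-6≡20 → U
P(15): 15−25=-10≡16 → Q
L(11): 11−25=-14≡12 → M
T(19): 19−25=-6≡20 → U
G(6): 6−25=-19≡7 → H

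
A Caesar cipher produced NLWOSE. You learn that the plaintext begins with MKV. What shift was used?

1

From the crib: N(13)−M(12)=1, so the shift is 1.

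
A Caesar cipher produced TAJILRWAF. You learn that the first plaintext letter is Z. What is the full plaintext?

ZGPORXCGL

From the crib: T(19)−Z(25)=-6≡20, so the shift is 20.
Subtract 20 from each ciphertext letter:
T(19): 19−20=-1≡25 → Z
A(0): 0−20=-20≡6 → G
J(9): 9−20=-11≡15 → P
I(8): 8−20=-12≡14 → O
L(11): 11−20=-9≡17 → R
R(17): 17−20=-3≡23 → X
W(22): 22−20=2 → C
A(0): 0−20=-20≡6 → G
F(5): 5−20=-15≡11 → L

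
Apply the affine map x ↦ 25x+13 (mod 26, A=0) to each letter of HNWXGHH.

H(7): 25·7+13=188≡6 → G
N(13): 25·13+13=338≡0 → A
W(22): 25·22+13=563≡17 → R
X(23): 25·23+13=588≡16 → Q
G(6): 25·6+13=163≡7 → H
H(7): 25·7+13=188≡6 → G
H(7): 25·7+13=188≡6 → G

GARQHGG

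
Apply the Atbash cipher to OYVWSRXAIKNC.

LBEDHICZRPMX

O(14) → L(11)
Y(24) → B(1)
V(21) → E(4)
W(22) → D(3)
S(18) → H(7)
R(17) → I(8)
X(23) → C(2)
A(0) → Z(25)
I(8) → R(17)
K(10) → P(15)
N(13) → M(12)
C(2) → X(23)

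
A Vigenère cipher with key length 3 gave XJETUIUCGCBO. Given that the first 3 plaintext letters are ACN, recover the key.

Subtract each crib letter from the matching ciphertext letter (mod 26):
X(23)−A(0)=23 → X
J(9)−C(2)=7 → H
E(4)−N(13)=-9≡17 → R

XHR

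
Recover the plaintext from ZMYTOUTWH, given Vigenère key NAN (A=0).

MMLGOHGWU

Repeat the key across the ciphertext: NANNANNAN
Z(25)−N(13): 12 → M
M(12)−A(0): 12 → M
Y(24)−N(13): 11 → L
T(19)−N(13): 6 → G
O(14)−A(0): 14 → O
U(20)−N(13): 7 → H
T(19)−N(13): 6 → G
W(22)−A(0): 22 → W
H(7)−N(13): -6≡20 → U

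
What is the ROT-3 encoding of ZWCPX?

CZFSA

Z(25): 25+3=28≡2 → C
W(22): 22+3=25 → Z
C(2): 2+3=5 → F
P(15): 15+3=18 → S
X(23): 23+3=26≡0 → A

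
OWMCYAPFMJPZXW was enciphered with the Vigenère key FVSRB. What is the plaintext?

Repeat the key across the ciphertext: FVSRBFVSRBFVSR
O(14)−F(5): 9 → J
W(22)−V(21): 1 → B
M(12)−S(18): -6≡20 → U
C(2)−R(17): -15≡11 → L
Y(24)−B(1): 23 → X
A(0)−F(5): -5≡21 → V
P(15)−V(21): -6≡20 → U
F(5)−S(18): -13≡13 → N
M(12)−R(17): -5≡21 → V
J(9)−B(1): 8 → I
P(15)−F(5): 10 → K
Z(25)−V(21): 4 → E
X(23)−S(18): 5 → F
W(22)−R(17): 5 → F

JBULXVUNVIKEFF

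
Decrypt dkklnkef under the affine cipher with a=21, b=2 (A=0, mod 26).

The inverse of 21 mod 26 is 5, since 21·5=105≡1. Apply D(y)=5·(y−2) mod 26:
d(3): 5·(3−2)=5 → f
k(10): 5·(10−2)=40≡14 → o
k(10): 5·(10−2)=40≡14 → o
l(11): 5·(11−2)=45≡19 → t
n(13): 5·(13−2)=55≡3 → d
k(10): 5·(10−2)=40≡14 → o
e(4): 5·(4−2)=10 → k
f(5): 5·(5−2)=15 → p

footdokp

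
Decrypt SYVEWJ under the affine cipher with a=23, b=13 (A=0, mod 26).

The inverse of 23 mod 26 is 17, since 23·17=391≡1. Apply D(y)=17·(y−13) mod 26:
S(18): 17·(18−13)=85≡7 → H
Y(24): 17·(24−13)=187≡5 → F
V(21): 17·(21−13)=136≡6 → G
E(4): 17·(4−13)=-153≡3 → D
W(22): 17·(22−13)=153≡23 → X
J(9): 17·(9−13)=-68≡10 → K

HFGDXK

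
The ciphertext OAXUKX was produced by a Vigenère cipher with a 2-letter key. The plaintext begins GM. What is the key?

IO

Subtract each crib letter from the matching ciphertext letter (mod 26):
O(14)−G(6)=8 → I
A(0)−M(12)=-12≡14 → O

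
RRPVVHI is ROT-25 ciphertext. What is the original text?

R(17): 17−25=-8≡18 → S
R(17): 17−25=-8≡18 → S
P(15): 15−25=-10≡16 → Q
V(21): 21−25=-4≡22 → W
V(21): 21−25=-4≡22 → W
H(7): 7−25=-18≡8 → I
I(8): 8−25=-17≡9 → J

SSQWWIJ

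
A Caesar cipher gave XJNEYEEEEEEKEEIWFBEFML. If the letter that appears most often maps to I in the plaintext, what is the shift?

The most frequent ciphertext letter is E (appears 10 times).
E is position 4; I is position 8.
Shift = -4≡22.

22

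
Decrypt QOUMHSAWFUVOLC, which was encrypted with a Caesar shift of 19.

XVBTOZHDMBCVSJ

Q(16): 16−19=-3≡23 → X
O(14): 14−19=-5≡21 → V
U(20): 20−19=1 → B
M(12): 12−19=-7≡19 → T
H(7): 7−19=-12≡14 → O
S(18): 18−19=-1≡25 → Z
A(0): 0−19=-19≡7 → H
W(22): 22−19=3 → D
F(5): 5−19=-14≡12 → M
U(20): 20−19=1 → B
V(21): 21−19=2 → C
O(14): 14−19=-5≡21 → V
L(11): 11−19=-8≡18 → S
C(2): 2−19=-17≡9 → J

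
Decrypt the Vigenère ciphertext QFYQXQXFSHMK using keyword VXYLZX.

Repeat the key across the ciphertext: VXYLZXVXYLZX
Q(16)−V(21): -5≡21 → V
F(5)−X(23): -18≡8 → I
Y(24)−Y(24): 0 → A
Q(16)−L(11): 5 → F
X(23)−Z(25): -2≡24 → Y
Q(16)−X(23): -7≡19 → T
X(23)−V(21): 2 → C
F(5)−X(23): -18≡8 → I
S(18)−Y(24): -6≡20 → U
H(7)−L(11): -4≡22 → W
M(12)−Z(25): -13≡13 → N
K(10)−X(23): -13≡13 → N

VIAFYTCIUWNN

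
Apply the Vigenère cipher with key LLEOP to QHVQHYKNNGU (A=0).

Repeat the key across the message: LLEOPLLEOPL
Q(16)+L(11): 27≡1 → B
H(7)+L(11): 18 → S
V(21)+E(4): 25 → Z
Q(16)+O(14): 30≡4 → E
H(7)+P(15): 22 → W
Y(24)+L(11): 35≡9 → J
K(10)+L(11): 21 → V
N(13)+E(4): 17 → R
N(13)+O(14): 27≡1 → B
G(6)+P(15): 21 → V
U(20)+L(11): 31≡5 → F

BSZEWJVRBVF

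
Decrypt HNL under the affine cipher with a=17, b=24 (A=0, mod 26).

The inverse of 17 mod 26 is 23, since 17·23=391≡1. Apply D(y)=23·(y−24) mod 26:
H(7): 23·(7−24)=-391≡25 → Z
N(13): 23·(13−24)=-253≡7 → H
L(11): 23·(11−24)=-299≡13 → N

ZHN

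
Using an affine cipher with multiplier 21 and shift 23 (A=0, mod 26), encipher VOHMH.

V(21): 21·21+23=464≡22 → W
O(14): 21·14+23=317≡5 → F
H(7): 21·7+23=170≡14 → O
M(12): 21·12+23=275≡15 → P
H(7): 21·7+23=170≡14 → O

WFOPO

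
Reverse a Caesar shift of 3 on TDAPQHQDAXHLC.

QAXMNENAXUEIZ

T(19): 19−3=16 → Q
D(3): 3−3=0 → A
A(0): 0−3=-3≡23 → X
P(15): 15−3=12 → M
Q(16): 16−3=13 → N
H(7): 7−3=4 → E
Q(16): 16−3=13 → N
D(3): 3−3=0 → A
A(0): 0−3=-3≡23 → X
X(23): 23−3=20 → U
H(7): 7−3=4 → E
L(11): 11−3=8 → I
C(2): 2−3=-1≡25 → Z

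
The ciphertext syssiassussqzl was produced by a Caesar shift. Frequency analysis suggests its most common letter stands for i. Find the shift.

The most frequent ciphertext letter is s (appears 7 times).
s is position 18; i is position 8.
Shift = 10.

10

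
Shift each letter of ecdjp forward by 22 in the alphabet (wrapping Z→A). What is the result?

ayzfl

e(4): 4+22=26≡0 → a
c(2): 2+22=24 → y
d(3): 3+22=25 → z
j(9): 9+22=31≡5 → f
p(15): 15+22=37≡11 → l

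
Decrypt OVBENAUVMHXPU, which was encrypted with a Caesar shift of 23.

RYEHQDXYPKASX

O(14): 14−23=-9≡17 → R
V(21): 21−23=-2≡24 → Y
B(1): 1−23=-22≡4 → E
E(4): 4−23=-19≡7 → H
N(13): 13−23=-10≡16 → Q
A(0): 0−23=-23≡3 → D
U(20): 20−23=-3≡23 → X
V(21): 21−23=-2≡24 → Y
M(12): 12−23=-11≡15 → P
H(7): 7−23=-16≡10 → K
X(23): 23−23=0 → A
P(15): 15−23=-8≡18 → S
U(20): 20−23=-3≡23 → X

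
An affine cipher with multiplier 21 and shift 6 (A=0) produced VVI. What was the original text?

XXK

The inverse of 21 mod 26 is 5, since 21·5=105≡1. Apply D(y)=5·(y−6) mod 26:
V(21): 5·(21−6)=75≡23 → X
V(21): 5·(21−6)=75≡23 → X
I(8): 5·(8−6)=10 → K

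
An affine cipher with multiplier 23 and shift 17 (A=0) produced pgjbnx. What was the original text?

svuoky

The inverse of 23 mod 26 is 17, since 23·17=391≡1. Apply D(y)=17·(y−17) mod 26:
p(15): 17·(15−17)=-34≡18 → s
g(6): 17·(6−17)=-187≡21 → v
j(9): 17·(9−17)=-136≡20 → u
b(1): 17·(1−17)=-272≡14 → o
n(13): 17·(13−17)=-68≡10 → k
x(23): 17·(23−17)=102≡24 → y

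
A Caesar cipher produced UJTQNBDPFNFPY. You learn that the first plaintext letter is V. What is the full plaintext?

From the crib: U(20)−V(21)=-1≡25, so the shift is 25.
Subtract 25 from each ciphertext letter:
U(20): 20−25=-5≡21 → V
J(9): 9−25=-16≡10 → K
T(19): 19−25=-6≡20 → U
Q(16): 16−25=-9≡17 → R
N(13): 13−25=-12≡14 → O
B(1): 1−25=-24≡2 → C
D(3): 3−25=-22≡4 → E
P(15): 15−25=-10≡16 → Q
F(5): 5−25=-20≡6 → G
N(13): 13−25=-12≡14 → O
F(5): 5−25=-20≡6 → G
P(15): 15−25=-10≡16 → Q
Y(24): 24−25=-1≡25 → Z

VKUROCEQGOGQZ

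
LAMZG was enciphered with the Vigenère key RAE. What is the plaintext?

Repeat the key across the ciphertext: RAERA
L(11)−R(17): -6≡20 → U
A(0)−A(0): 0 → A
M(12)−E(4): 8 → I
Z(25)−R(17): 8 → I
G(6)−A(0): 6 → G

UAIIG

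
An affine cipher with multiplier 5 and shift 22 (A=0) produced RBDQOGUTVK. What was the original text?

ZBREOCKPFI

The inverse of 5 mod 26 is 21, since 5·21=105≡1. Apply D(y)=21·(y−22) mod 26:
R(17): 21·(17−22)=-105≡25 → Z
B(1): 21·(1−22)=-441≡1 → B
D(3): 21·(3−22)=-399≡17 → R
Q(16): 21·(16−22)=-126≡4 → E
O(14): 21·(14−22)=-168≡14 → O
G(6): 21·(6−22)=-336≡2 → C
U(20): 21·(20−22)=-42≡10 → K
T(19): 21·(19−22)=-63≡15 → P
V(21): 21·(21−22)=-21≡5 → F
K(10): 21·(10−22)=-252≡8 → I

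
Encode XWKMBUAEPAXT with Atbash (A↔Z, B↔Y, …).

X(23) → C(2)
W(22) → D(3)
K(10) → P(15)
M(12) → N(13)
B(1) → Y(24)
U(20) → F(5)
A(0) → Z(25)
E(4) → V(21)
P(15) → K(10)
A(0) → Z(25)
X(23) → C(2)
T(19) → G(6)

CDPNYFZVKZCG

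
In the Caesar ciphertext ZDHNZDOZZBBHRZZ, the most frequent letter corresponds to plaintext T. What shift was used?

The most frequent ciphertext letter is Z (appears 6 times).
Z is position 25; T is position 19.
Shift = 6.

6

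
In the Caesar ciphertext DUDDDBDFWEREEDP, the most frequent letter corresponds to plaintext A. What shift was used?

The most frequent ciphertext letter is D (appears 6 times).
D is position 3; A is position 0.
Shift = 3.

3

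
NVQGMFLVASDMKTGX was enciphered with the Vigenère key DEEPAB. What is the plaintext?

KRMRMEIRWDDLHPCI

Repeat the key across the ciphertext: DEEPABDEEPABDEEP
N(13)−D(3): 10 → K
V(21)−E(4): 17 → R
Q(16)−E(4): 12 → M
G(6)−P(15): -9≡17 → R
M(12)−A(0): 12 → M
F(5)−B(1): 4 → E
L(11)−D(3): 8 → I
V(21)−E(4): 17 → R
A(0)−E(4): -4≡22 → W
S(18)−P(15): 3 → D
D(3)−A(0): 3 → D
M(12)−B(1): 11 → L
K(10)−D(3): 7 → H
T(19)−E(4): 15 → P
G(6)−E(4): 2 → C
X(23)−P(15): 8 → I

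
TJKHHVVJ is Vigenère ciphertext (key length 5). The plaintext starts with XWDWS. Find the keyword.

WNHLP

Subtract each crib letter from the matching ciphertext letter (mod 26):
T(19)−X(23)=-4≡22 → W
J(9)−W(22)=-13≡13 → N
K(10)−D(3)=7 → H
H(7)−W(22)=-15≡11 → L
H(7)−S(18)=-11≡15 → P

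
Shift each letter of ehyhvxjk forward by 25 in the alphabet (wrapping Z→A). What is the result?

dgxguwij

e(4): 4+25=29≡3 → d
h(7): 7+25=32≡6 → g
y(24): 24+25=49≡23 → x
h(7): 7+25=32≡6 → g
v(21): 21+25=46≡20 → u
x(23): 23+25=48≡22 → w
j(9): 9+25=34≡8 → i
k(10): 10+25=35≡9 → j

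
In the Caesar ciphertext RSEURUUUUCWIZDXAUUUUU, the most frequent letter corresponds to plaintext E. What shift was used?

16

The most frequent ciphertext letter is U (appears 10 times).
U is position 20; E is position 4.
Shift = 16.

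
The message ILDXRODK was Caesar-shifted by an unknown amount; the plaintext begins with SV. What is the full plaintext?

SVNHBYNU

From the crib: I(8)−S(18)=-10≡16, so the shift is 16.
Subtract 16 from each ciphertext letter:
I(8): 8−16=-8≡18 → S
L(11): 11−16=-5≡21 → V
D(3): 3−16=-13≡13 → N
X(23): 23−16=7 → H
R(17): 17−16=1 → B
O(14): 14−16=-2≡24 → Y
D(3): 3−16=-13≡13 → N
K(10): 10−16=-6≡20 → U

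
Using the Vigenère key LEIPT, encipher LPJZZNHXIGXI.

WTROSYLFXZIM

Repeat the key across the message: LEIPTLEIPTLE
L(11)+L(11): 22 → W
P(15)+E(4): 19 → T
J(9)+I(8): 17 → R
Z(25)+P(15): 40≡14 → O
Z(25)+T(19): 44≡18 → S
N(13)+L(11): 24 → Y
H(7)+E(4): 11 → L
X(23)+I(8): 31≡5 → F
I(8)+P(15): 23 → X
G(6)+T(19): 25 → Z
X(23)+L(11): 34≡8 → I
I(8)+E(4): 12 → M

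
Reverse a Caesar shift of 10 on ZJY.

PZO

Z(25): 25−10=15 → P
J(9): 9−10=-1≡25 → Z
Y(24): 24−10=14 → O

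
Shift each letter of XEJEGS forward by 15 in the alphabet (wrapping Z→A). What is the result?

X(23): 23+15=38≡12 → M
E(4): 4+15=19 → T
J(9): 9+15=24 → Y
E(4): 4+15=19 → T
G(6): 6+15=21 → V
S(18): 18+15=33≡7 → H

MTYTVH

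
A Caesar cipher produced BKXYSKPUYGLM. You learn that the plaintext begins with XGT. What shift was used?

From the crib: B(1)−X(23)=-22≡4, so the shift is 4.

4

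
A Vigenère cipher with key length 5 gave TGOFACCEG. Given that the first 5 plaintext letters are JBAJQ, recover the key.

Subtract each crib letter from the matching ciphertext letter (mod 26):
T(19)−J(9)=10 → K
G(6)−B(1)=5 → F
O(14)−A(0)=14 → O
F(5)−J(9)=-4≡22 → W
A(0)−Q(16)=-16≡10 → K

KFOWK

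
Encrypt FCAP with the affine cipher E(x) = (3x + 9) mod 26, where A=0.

YPJC

F(5): 3·5+9=24 → Y
C(2): 3·2+9=15 → P
A(0): 3·0+9=9 → J
P(15): 3·15+9=54≡2 → C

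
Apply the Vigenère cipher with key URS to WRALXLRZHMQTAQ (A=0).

Repeat the key across the message: URSURSURSURSUR
W(22)+U(20): 42≡16 → Q
R(17)+R(17): 34≡8 → I
A(0)+S(18): 18 → S
L(11)+U(20): 31≡5 → F
X(23)+R(17): 40≡14 → O
L(11)+S(18): 29≡3 → D
R(17)+U(20): 37≡11 → L
Z(25)+R(17): 42≡16 → Q
H(7)+S(18): 25 → Z
M(12)+U(20): 32≡6 → G
Q(16)+R(17): 33≡7 → H
T(19)+S(18): 37≡11 → L
A(0)+U(20): 20 → U
Q(16)+R(17): 33≡7 → H

QISFODLQZGHLUH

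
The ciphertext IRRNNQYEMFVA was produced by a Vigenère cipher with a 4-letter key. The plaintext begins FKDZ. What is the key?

DHOO

Subtract each crib letter from the matching ciphertext letter (mod 26):
I(8)−F(5)=3 → D
R(17)−K(10)=7 → H
R(17)−D(3)=14 → O
N(13)−Z(25)=-12≡14 → O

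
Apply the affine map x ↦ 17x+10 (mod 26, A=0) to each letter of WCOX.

USOL

W(22): 17·22+10=384≡20 → U
C(2): 17·2+10=44≡18 → S
O(14): 17·14+10=248≡14 → O
X(23): 17·23+10=401≡11 → L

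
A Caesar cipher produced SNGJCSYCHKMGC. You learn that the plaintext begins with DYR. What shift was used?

From the crib: S(18)−D(3)=15, so the shift is 15.

15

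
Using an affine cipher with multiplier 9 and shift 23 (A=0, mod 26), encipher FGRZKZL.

QZUOJOS

F(5): 9·5+23=68≡16 → Q
G(6): 9·6+23=77≡25 → Z
R(17): 9·17+23=176≡20 → U
Z(25): 9·25+23=248≡14 → O
K(10): 9·10+23=113≡9 → J
Z(25): 9·25+23=248≡14 → O
L(11): 9·11+23=122≡18 → S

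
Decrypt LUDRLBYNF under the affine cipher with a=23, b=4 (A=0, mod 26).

PMJNPBCXR

The inverse of 23 mod 26 is 17, since 23·17=391≡1. Apply D(y)=17·(y−4) mod 26:
L(11): 17·(11−4)=119≡15 → P
U(20): 17·(20−4)=272≡12 → M
D(3): 17·(3−4)=-17≡9 → J
R(17): 17·(17−4)=221≡13 → N
L(11): 17·(11−4)=119≡15 → P
B(1): 17·(1−4)=-51≡1 → B
Y(24): 17·(24−4)=340≡2 → C
N(13): 17·(13−4)=153≡23 → X
F(5): 17·(5−4)=17 → R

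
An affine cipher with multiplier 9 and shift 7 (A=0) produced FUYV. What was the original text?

UNZQ

The inverse of 9 mod 26 is 3, since 9·3=27≡1. Apply D(y)=3·(y−7) mod 26:
F(5): 3·(5−7)=-6≡20 → U
U(20): 3·(20−7)=39≡13 → N
Y(24): 3·(24−7)=51≡25 → Z
V(21): 3·(21−7)=42≡16 → Q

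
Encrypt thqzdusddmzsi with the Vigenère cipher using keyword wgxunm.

pnntqgojagmee

Repeat the key across the message: wgxunmwgxunmw
t(19)+w(22): 41≡15 → p
h(7)+g(6): 13 → n
q(16)+x(23): 39≡13 → n
z(25)+u(20): 45≡19 → t
d(3)+n(13): 16 → q
u(20)+m(12): 32≡6 → g
s(18)+w(22): 40≡14 → o
d(3)+g(6): 9 → j
d(3)+x(23): 26≡0 → a
m(12)+u(20): 32≡6 → g
z(25)+n(13): 38≡12 → m
s(18)+m(12): 30≡4 → e
i(8)+w(22): 30≡4 → e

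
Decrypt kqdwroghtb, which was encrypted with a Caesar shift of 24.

msfytqijvd

k(10): 10−24=-14≡12 → m
q(16): 16−24=-8≡18 → s
d(3): 3−24=-21≡5 → f
w(22): 22−24=-2≡24 → y
r(17): 17−24=-7≡19 → t
o(14): 14−24=-10≡16 → q
g(6): 6−24=-18≡8 → i
h(7): 7−24=-17≡9 → j
t(19): 19−24=-5≡21 → v
b(1): 1−24=-23≡3 → d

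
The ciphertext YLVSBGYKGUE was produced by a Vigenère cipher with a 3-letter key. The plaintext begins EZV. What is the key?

Subtract each crib letter from the matching ciphertext letter (mod 26):
Y(24)−E(4)=20 → U
L(11)−Z(25)=-14≡12 → M
V(21)−V(21)=0 → A

UMA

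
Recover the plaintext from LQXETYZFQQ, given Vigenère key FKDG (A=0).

GGUYOOWZLG

Repeat the key across the ciphertext: FKDGFKDGFK
L(11)−F(5): 6 → G
Q(16)−K(10): 6 → G
X(23)−D(3): 20 → U
E(4)−G(6): -2≡24 → Y
T(19)−F(5): 14 → O
Y(24)−K(10): 14 → O
Z(25)−D(3): 22 → W
F(5)−G(6): -1≡25 → Z
Q(16)−F(5): 11 → L
Q(16)−K(10): 6 → G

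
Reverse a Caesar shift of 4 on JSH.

FOD

J(9): 9−4=5 → F
S(18): 18−4=14 → O
H(7): 7−4=3 → D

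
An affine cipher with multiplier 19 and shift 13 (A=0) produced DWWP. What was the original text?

UVVW

The inverse of 19 mod 26 is 11, since 19·11=209≡1. Apply D(y)=11·(y−13) mod 26:
D(3): 11·(3−13)=-110≡20 → U
W(22): 11·(22−13)=99≡21 → V
W(22): 11·(22−13)=99≡21 → V
P(15): 11·(15−13)=22 → W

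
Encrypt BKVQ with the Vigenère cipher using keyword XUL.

YEGN

Repeat the key across the message: XULX
B(1)+X(23): 24 → Y
K(10)+U(20): 30≡4 → E
V(21)+L(11): 32≡6 → G
Q(16)+X(23): 39≡13 → N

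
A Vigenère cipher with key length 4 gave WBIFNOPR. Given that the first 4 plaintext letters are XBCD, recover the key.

Subtract each crib letter from the matching ciphertext letter (mod 26):
W(22)−X(23)=-1≡25 → Z
B(1)−B(1)=0 → A
I(8)−C(2)=6 → G
F(5)−D(3)=2 → C

ZAGC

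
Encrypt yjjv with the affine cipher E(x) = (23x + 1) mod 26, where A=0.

y(24): 23·24+1=553≡7 → h
j(9): 23·9+1=208≡0 → a
j(9): 23·9+1=208≡0 → a
v(21): 23·21+1=484≡16 → q

haaq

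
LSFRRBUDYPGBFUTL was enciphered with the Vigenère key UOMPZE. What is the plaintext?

Repeat the key across the ciphertext: UOMPZEUOMPZEUOMP
L(11)−U(20): -9≡17 → R
S(18)−O(14): 4 → E
F(5)−M(12): -7≡19 → T
R(17)−P(15): 2 → C
R(17)−Z(25): -8≡18 → S
B(1)−E(4): -3≡23 → X
U(20)−U(20): 0 → A
D(3)−O(14): -11≡15 → P
Y(24)−M(12): 12 → M
P(15)−P(15): 0 → A
G(6)−Z(25): -19≡7 → H
B(1)−E(4): -3≡23 → X
F(5)−U(20): -15≡11 → L
U(20)−O(14): 6 → G
T(19)−M(12): 7 → H
L(11)−P(15): -4≡22 → W

RETCSXAPMAHXLGHW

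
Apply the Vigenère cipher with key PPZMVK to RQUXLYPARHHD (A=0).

Repeat the key across the message: PPZMVKPPZMVK
R(17)+P(15): 32≡6 → G
Q(16)+P(15): 31≡5 → F
U(20)+Z(25): 45≡19 → T
X(23)+M(12): 35≡9 → J
L(11)+V(21): 32≡6 → G
Y(24)+K(10): 34≡8 → I
P(15)+P(15): 30≡4 → E
A(0)+P(15): 15 → P
R(17)+Z(25): 42≡16 → Q
H(7)+M(12): 19 → T
H(7)+V(21): 28≡2 → C
D(3)+K(10): 13 → N

GFTJGIEPQTCN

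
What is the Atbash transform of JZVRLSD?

QAEIOHW

J(9) → Q(16)
Z(25) → A(0)
V(21) → E(4)
R(17) → I(8)
L(11) → O(14)
S(18) → H(7)
D(3) → W(22)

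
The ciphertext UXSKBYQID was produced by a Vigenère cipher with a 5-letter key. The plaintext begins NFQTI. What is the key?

HSCRT

Subtract each crib letter from the matching ciphertext letter (mod 26):
U(20)−N(13)=7 → H
X(23)−F(5)=18 → S
S(18)−Q(16)=2 → C
K(10)−T(19)=-9≡17 → R
B(1)−I(8)=-7≡19 → T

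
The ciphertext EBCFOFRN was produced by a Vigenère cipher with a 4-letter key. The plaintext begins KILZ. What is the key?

Subtract each crib letter from the matching ciphertext letter (mod 26):
E(4)−K(10)=-6≡20 → U
B(1)−I(8)=-7≡19 → T
C(2)−L(11)=-9≡17 → R
F(5)−Z(25)=-20≡6 → G

UTRG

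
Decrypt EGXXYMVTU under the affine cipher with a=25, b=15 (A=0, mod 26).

LJSSRDUWV

The inverse of 25 mod 26 is 25, since 25·25=625≡1. Apply D(y)=25·(y−15) mod 26:
E(4): 25·(4−15)=-275≡11 → L
G(6): 25·(6−15)=-225≡9 → J
X(23): 25·(23−15)=200≡18 → S
X(23): 25·(23−15)=200≡18 → S
Y(24): 25·(24−15)=225≡17 → R
M(12): 25·(12−15)=-75≡3 → D
V(21): 25·(21−15)=150≡20 → U
T(19): 25·(19−15)=100≡22 → W
U(20): 25·(20−15)=125≡21 → V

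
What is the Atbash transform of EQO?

E(4) → V(21)
Q(16) → J(9)
O(14) → L(11)

VJL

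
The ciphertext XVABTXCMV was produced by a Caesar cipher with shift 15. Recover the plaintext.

IGLMEINXG

X(23): 23−15=8 → I
V(21): 21−15=6 → G
A(0): 0−15=-15≡11 → L
B(1): 1−15=-14≡12 → M
T(19): 19−15=4 → E
X(23): 23−15=8 → I
C(2): 2−15=-13≡13 → N
M(12): 12−15=-3≡23 → X
V(21): 21−15=6 → G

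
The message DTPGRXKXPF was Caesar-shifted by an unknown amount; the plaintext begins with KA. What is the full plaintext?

From the crib: D(3)−K(10)=-7≡19, so the shift is 19.
Subtract 19 from each ciphertext letter:
D(3): 3−19=-16≡10 → K
T(19): 19−19=0 → A
P(15): 15−19=-4≡22 → W
G(6): 6−19=-13≡13 → N
R(17): 17−19=-2≡24 → Y
X(23): 23−19=4 → E
K(10): 10−19=-9≡17 → R
X(23): 23−19=4 → E
P(15): 15−19=-4≡22 → W
F(5): 5−19=-14≡12 → M

KAWNYEREWM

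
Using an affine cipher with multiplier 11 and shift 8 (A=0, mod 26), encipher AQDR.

A(0): 11·0+8=8 → I
Q(16): 11·16+8=184≡2 → C
D(3): 11·3+8=41≡15 → P
R(17): 11·17+8=195≡13 → N

ICPN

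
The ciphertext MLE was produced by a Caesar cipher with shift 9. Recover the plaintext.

M(12): 12−9=3 → D
L(11): 11−9=2 → C
E(4): 4−9=-5≡21 → V

DCV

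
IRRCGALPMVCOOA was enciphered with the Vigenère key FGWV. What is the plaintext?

DLVHBUPUHPGTJU

Repeat the key across the ciphertext: FGWVFGWVFGWVFG
I(8)−F(5): 3 → D
R(17)−G(6): 11 → L
R(17)−W(22): -5≡21 → V
C(2)−V(21): -19≡7 → H
G(6)−F(5): 1 → B
A(0)−G(6): -6≡20 → U
L(11)−W(22): -11≡15 → P
P(15)−V(21): -6≡20 → U
M(12)−F(5): 7 → H
V(21)−G(6): 15 → P
C(2)−W(22): -20≡6 → G
O(14)−V(21): -7≡19 → T
O(14)−F(5): 9 → J
A(0)−G(6): -6≡20 → U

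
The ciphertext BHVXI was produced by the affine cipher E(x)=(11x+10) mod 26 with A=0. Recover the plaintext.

LVBNO

The inverse of 11 mod 26 is 19, since 11·19=209≡1. Apply D(y)=19·(y−10) mod 26:
B(1): 19·(1−10)=-171≡11 → L
H(7): 19·(7−10)=-57≡21 → V
V(21): 19·(21−10)=209≡1 → B
X(23): 19·(23−10)=247≡13 → N
I(8): 19·(8−10)=-38≡14 → O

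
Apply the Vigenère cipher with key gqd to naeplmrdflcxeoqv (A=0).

tqhvbpxtirsaketb

Repeat the key across the message: gqdgqdgqdgqdgqdg
n(13)+g(6): 19 → t
a(0)+q(16): 16 → q
e(4)+d(3): 7 → h
p(15)+g(6): 21 → v
l(11)+q(16): 27≡1 → b
m(12)+d(3): 15 → p
r(17)+g(6): 23 → x
d(3)+q(16): 19 → t
f(5)+d(3): 8 → i
l(11)+g(6): 17 → r
c(2)+q(16): 18 → s
x(23)+d(3): 26≡0 → a
e(4)+g(6): 10 → k
o(14)+q(16): 30≡4 → e
q(16)+d(3): 19 → t
v(21)+g(6): 27≡1 → b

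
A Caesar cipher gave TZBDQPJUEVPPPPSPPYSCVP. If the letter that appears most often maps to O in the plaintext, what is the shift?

1

The most frequent ciphertext letter is P (appears 8 times).
P is position 15; O is position 14.
Shift = 1.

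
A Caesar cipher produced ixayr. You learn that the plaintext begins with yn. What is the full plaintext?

ynqoh

From the crib: i(8)−y(24)=-16≡10, so the shift is 10.
Subtract 10 from each ciphertext letter:
i(8): 8−10=-2≡24 → y
x(23): 23−10=13 → n
a(0): 0−10=-10≡16 → q
y(24): 24−10=14 → o
r(17): 17−10=7 → h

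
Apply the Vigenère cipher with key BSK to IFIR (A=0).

JXSS

Repeat the key across the message: BSKB
I(8)+B(1): 9 → J
F(5)+S(18): 23 → X
I(8)+K(10): 18 → S
R(17)+B(1): 18 → S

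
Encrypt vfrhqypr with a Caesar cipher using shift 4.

zjvluctv

v(21): 21+4=25 → z
f(5): 5+4=9 → j
r(17): 17+4=21 → v
h(7): 7+4=11 → l
q(16): 16+4=20 → u
y(24): 24+4=28≡2 → c
p(15): 15+4=19 → t
r(17): 17+4=21 → v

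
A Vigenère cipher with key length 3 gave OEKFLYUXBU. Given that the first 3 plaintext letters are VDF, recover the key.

TBF

Subtract each crib letter from the matching ciphertext letter (mod 26):
O(14)−V(21)=-7≡19 → T
E(4)−D(3)=1 → B
K(10)−F(5)=5 → F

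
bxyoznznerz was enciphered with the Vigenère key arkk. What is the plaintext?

Repeat the key across the ciphertext: arkkarkkark
b(1)−a(0): 1 → b
x(23)−r(17): 6 → g
y(24)−k(10): 14 → o
o(14)−k(10): 4 → e
z(25)−a(0): 25 → z
n(13)−r(17): -4≡22 → w
z(25)−k(10): 15 → p
n(13)−k(10): 3 → d
e(4)−a(0): 4 → e
r(17)−r(17): 0 → a
z(25)−k(10): 15 → p

bgoezwpdeap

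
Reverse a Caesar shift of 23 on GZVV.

JCYY

G(6): 6−23=-17≡9 → J
Z(25): 25−23=2 → C
V(21): 21−23=-2≡24 → Y
V(21): 21−23=-2≡24 → Y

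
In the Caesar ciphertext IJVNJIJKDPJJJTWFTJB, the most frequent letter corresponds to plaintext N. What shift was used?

22

The most frequent ciphertext letter is J (appears 7 times).
J is position 9; N is position 13.
Shift = -4≡22.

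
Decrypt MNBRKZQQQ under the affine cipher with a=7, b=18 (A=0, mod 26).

The inverse of 7 mod 26 is 15, since 7·15=105≡1. Apply D(y)=15·(y−18) mod 26:
M(12): 15·(12−18)=-90≡14 → O
N(13): 15·(13−18)=-75≡3 → D
B(1): 15·(1−18)=-255≡5 → F
R(17): 15·(17−18)=-15≡11 → L
K(10): 15·(10−18)=-120≡10 → K
Z(25): 15·(25−18)=105≡1 → B
Q(16): 15·(16−18)=-30≡22 → W
Q(16): 15·(16−18)=-30≡22 → W
Q(16): 15·(16−18)=-30≡22 → W

ODFLKBWWW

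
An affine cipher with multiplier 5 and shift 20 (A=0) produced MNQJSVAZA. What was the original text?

OJUDKVWBW

The inverse of 5 mod 26 is 21, since 5·21=105≡1. Apply D(y)=21·(y−20) mod 26:
M(12): 21·(12−20)=-168≡14 → O
N(13): 21·(13−20)=-147≡9 → J
Q(16): 21·(16−20)=-84≡20 → U
J(9): 21·(9−20)=-231≡3 → D
S(18): 21·(18−20)=-42≡10 → K
V(21): 21·(21−20)=21 → V
A(0): 21·(0−20)=-420≡22 → W
Z(25): 21·(25−20)=105≡1 → B
A(0): 21·(0−20)=-420≡22 → W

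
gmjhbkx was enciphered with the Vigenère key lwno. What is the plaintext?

vqwtqok

Repeat the key across the ciphertext: lwnolwn
g(6)−l(11): -5≡21 → v
m(12)−w(22): -10≡16 → q
j(9)−n(13): -4≡22 → w
h(7)−o(14): -7≡19 → t
b(1)−l(11): -10≡16 → q
k(10)−w(22): -12≡14 → o
x(23)−n(13): 10 → k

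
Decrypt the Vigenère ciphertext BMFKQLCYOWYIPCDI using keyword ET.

XTBRMSYFKDUPLJZP

Repeat the key across the ciphertext: ETETETETETETETET
B(1)−E(4): -3≡23 → X
M(12)−T(19): -7≡19 → T
F(5)−E(4): 1 → B
K(10)−T(19): -9≡17 → R
Q(16)−E(4): 12 → M
L(11)−T(19): -8≡18 → S
C(2)−E(4): -2≡24 → Y
Y(24)−T(19): 5 → F
O(14)−E(4): 10 → K
W(22)−T(19): 3 → D
Y(24)−E(4): 20 → U
I(8)−T(19): -11≡15 → P
P(15)−E(4): 11 → L
C(2)−T(19): -17≡9 → J
D(3)−E(4): -1≡25 → Z
I(8)−T(19): -11≡15 → P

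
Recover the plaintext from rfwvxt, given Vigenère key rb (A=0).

aefugs

Repeat the key across the ciphertext: rbrbrb
r(17)−r(17): 0 → a
f(5)−b(1): 4 → e
w(22)−r(17): 5 → f
v(21)−b(1): 20 → u
x(23)−r(17): 6 → g
t(19)−b(1): 18 → s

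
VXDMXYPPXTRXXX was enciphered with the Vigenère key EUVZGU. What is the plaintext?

Repeat the key across the ciphertext: EUVZGUEUVZGUEU
V(21)−E(4): 17 → R
X(23)−U(20): 3 → D
D(3)−V(21): -18≡8 → I
M(12)−Z(25): -13≡13 → N
X(23)−G(6): 17 → R
Y(24)−U(20): 4 → E
P(15)−E(4): 11 → L
P(15)−U(20): -5≡21 → V
X(23)−V(21): 2 → C
T(19)−Z(25): -6≡20 → U
R(17)−G(6): 11 → L
X(23)−U(20): 3 → D
X(23)−E(4): 19 → T
X(23)−U(20): 3 → D

RDINRELVCULDTD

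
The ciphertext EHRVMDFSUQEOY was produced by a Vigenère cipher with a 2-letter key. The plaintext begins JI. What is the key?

VZ

Subtract each crib letter from the matching ciphertext letter (mod 26):
E(4)−J(9)=-5≡21 → V
H(7)−I(8)=-1≡25 → Z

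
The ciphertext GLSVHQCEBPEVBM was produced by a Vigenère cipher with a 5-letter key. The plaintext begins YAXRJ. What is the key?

Subtract each crib letter from the matching ciphertext letter (mod 26):
G(6)−Y(24)=-18≡8 → I
L(11)−A(0)=11 → L
S(18)−X(23)=-5≡21 → V
V(21)−R(17)=4 → E
H(7)−J(9)=-2≡24 → Y

ILVEY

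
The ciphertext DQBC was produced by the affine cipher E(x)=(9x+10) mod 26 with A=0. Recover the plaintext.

FSZC

The inverse of 9 mod 26 is 3, since 9·3=27≡1. Apply D(y)=3·(y−10) mod 26:
D(3): 3·(3−10)=-21≡5 → F
Q(16): 3·(16−10)=18 → S
B(1): 3·(1−10)=-27≡25 → Z
C(2): 3·(2−10)=-24≡2 → C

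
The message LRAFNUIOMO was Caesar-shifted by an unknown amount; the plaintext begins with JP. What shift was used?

2

From the crib: L(11)−J(9)=2, so the shift is 2.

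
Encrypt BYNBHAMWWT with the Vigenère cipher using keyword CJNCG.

DHADNCVJYZ

Repeat the key across the message: CJNCGCJNCG
B(1)+C(2): 3 → D
Y(24)+J(9): 33≡7 → H
N(13)+N(13): 26≡0 → A
B(1)+C(2): 3 → D
H(7)+G(6): 13 → N
A(0)+C(2): 2 → C
M(12)+J(9): 21 → V
W(22)+N(13): 35≡9 → J
W(22)+C(2): 24 → Y
T(19)+G(6): 25 → Z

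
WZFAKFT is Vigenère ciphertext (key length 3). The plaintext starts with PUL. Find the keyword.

Subtract each crib letter from the matching ciphertext letter (mod 26):
W(22)−P(15)=7 → H
Z(25)−U(20)=5 → F
F(5)−L(11)=-6≡20 → U

HFU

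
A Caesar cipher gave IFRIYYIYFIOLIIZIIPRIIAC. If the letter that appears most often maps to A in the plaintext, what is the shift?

8

The most frequent ciphertext letter is I (appears 10 times).
I is position 8; A is position 0.
Shift = 8.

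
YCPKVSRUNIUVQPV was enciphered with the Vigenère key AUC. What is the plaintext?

YINKBQRALIATQVT

Repeat the key across the ciphertext: AUCAUCAUCAUCAUC
Y(24)−A(0): 24 → Y
C(2)−U(20): -18≡8 → I
P(15)−C(2): 13 → N
K(10)−A(0): 10 → K
V(21)−U(20): 1 → B
S(18)−C(2): 16 → Q
R(17)−A(0): 17 → R
U(20)−U(20): 0 → A
N(13)−C(2): 11 → L
I(8)−A(0): 8 → I
U(20)−U(20): 0 → A
V(21)−C(2): 19 → T
Q(16)−A(0): 16 → Q
P(15)−U(20): -5≡21 → V
V(21)−C(2): 19 → T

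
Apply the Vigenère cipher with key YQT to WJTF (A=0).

Repeat the key across the message: YQTY
W(22)+Y(24): 46≡20 → U
J(9)+Q(16): 25 → Z
T(19)+T(19): 38≡12 → M
F(5)+Y(24): 29≡3 → D

UZMD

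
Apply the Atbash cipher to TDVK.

T(19) → G(6)
D(3) → W(22)
V(21) → E(4)
K(10) → P(15)

GWEP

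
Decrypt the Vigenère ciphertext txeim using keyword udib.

zuwhs

Repeat the key across the ciphertext: udibu
t(19)−u(20): -1≡25 → z
x(23)−d(3): 20 → u
e(4)−i(8): -4≡22 → w
i(8)−b(1): 7 → h
m(12)−u(20): -8≡18 → s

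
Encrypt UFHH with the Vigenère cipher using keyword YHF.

Repeat the key across the message: YHFY
U(20)+Y(24): 44≡18 → S
F(5)+H(7): 12 → M
H(7)+F(5): 12 → M
H(7)+Y(24): 31≡5 → F

SMMF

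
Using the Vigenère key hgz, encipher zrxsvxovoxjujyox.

gxwzbwvbneptqene

Repeat the key across the message: hgzhgzhgzhgzhgzh
z(25)+h(7): 32≡6 → g
r(17)+g(6): 23 → x
x(23)+z(25): 48≡22 → w
s(18)+h(7): 25 → z
v(21)+g(6): 27≡1 → b
x(23)+z(25): 48≡22 → w
o(14)+h(7): 21 → v
v(21)+g(6): 27≡1 → b
o(14)+z(25): 39≡13 → n
x(23)+h(7): 30≡4 → e
j(9)+g(6): 15 → p
u(20)+z(25): 45≡19 → t
j(9)+h(7): 16 → q
y(24)+g(6): 30≡4 → e
o(14)+z(25): 39≡13 → n
x(23)+h(7): 30≡4 → e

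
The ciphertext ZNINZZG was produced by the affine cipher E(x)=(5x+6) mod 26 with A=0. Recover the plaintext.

JRQRJJA

The inverse of 5 mod 26 is 21, since 5·21=105≡1. Apply D(y)=21·(y−6) mod 26:
Z(25): 21·(25−6)=399≡9 → J
N(13): 21·(13−6)=147≡17 → R
I(8): 21·(8−6)=42≡16 → Q
N(13): 21·(13−6)=147≡17 → R
Z(25): 21·(25−6)=399≡9 → J
Z(25): 21·(25−6)=399≡9 → J
G(6): 21·(6−6)=0 → A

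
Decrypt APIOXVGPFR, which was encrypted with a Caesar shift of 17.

JYRXGEPYOA

A(0): 0−17=-17≡9 → J
P(15): 15−17=-2≡24 → Y
I(8): 8−17=-9≡17 → R
O(14): 14−17=-3≡23 → X
X(23): 23−17=6 → G
V(21): 21−17=4 → E
G(6): 6−17=-11≡15 → P
P(15): 15−17=-2≡24 → Y
F(5): 5−17=-12≡14 → O
R(17): 17−17=0 → A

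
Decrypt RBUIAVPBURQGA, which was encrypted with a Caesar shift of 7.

KUNBTOIUNKJZT

R(17): 17−7=10 → K
B(1): 1−7=-6≡20 → U
U(20): 20−7=13 → N
I(8): 8−7=1 → B
A(0): 0−7=-7≡19 → T
V(21): 21−7=14 → O
P(15): 15−7=8 → I
B(1): 1−7=-6≡20 → U
U(20): 20−7=13 → N
R(17): 17−7=10 → K
Q(16): 16−7=9 → J
G(6): 6−7=-1≡25 → Z
A(0): 0−7=-7≡19 → T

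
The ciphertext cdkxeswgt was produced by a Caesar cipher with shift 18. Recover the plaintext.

klsfmaeob

c(2): 2−18=-16≡10 → k
d(3): 3−18=-15≡11 → l
k(10): 10−18=-8≡18 → s
x(23): 23−18=5 → f
e(4): 4−18=-14≡12 → m
s(18): 18−18=0 → a
w(22): 22−18=4 → e
g(6): 6−18=-12≡14 → o
t(19): 19−18=1 → b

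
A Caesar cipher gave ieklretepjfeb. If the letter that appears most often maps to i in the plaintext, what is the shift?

The most frequent ciphertext letter is e (appears 4 times).
e is position 4; i is position 8.
Shift = -4≡22.

22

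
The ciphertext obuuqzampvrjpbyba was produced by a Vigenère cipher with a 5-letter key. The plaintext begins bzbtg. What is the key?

Subtract each crib letter from the matching ciphertext letter (mod 26):
o(14)−b(1)=13 → n
b(1)−z(25)=-24≡2 → c
u(20)−b(1)=19 → t
u(20)−t(19)=1 → b
q(16)−g(6)=10 → k

nctbk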